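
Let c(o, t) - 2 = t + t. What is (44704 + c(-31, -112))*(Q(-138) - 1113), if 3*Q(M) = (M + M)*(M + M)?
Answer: 1079978478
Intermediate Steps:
Q(M) = 4*M**2/3 (Q(M) = ((M + M)*(M + M))/3 = ((2*M)*(2*M))/3 = (4*M**2)/3 = 4*M**2/3)
c(o, t) = 2 + 2*t (c(o, t) = 2 + (t + t) = 2 + 2*t)
(44704 + c(-31, -112))*(Q(-138) - 1113) = (44704 + (2 + 2*(-112)))*((4/3)*(-138)**2 - 1113) = (44704 + (2 - 224))*((4/3)*19044 - 1113) = (44704 - 222)*(25392 - 1113) = 44482*24279 = 1079978478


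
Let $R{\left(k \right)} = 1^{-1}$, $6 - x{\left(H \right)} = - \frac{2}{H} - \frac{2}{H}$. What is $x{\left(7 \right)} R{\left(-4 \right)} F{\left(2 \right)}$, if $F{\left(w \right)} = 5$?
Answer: $\frac{230}{7} \approx 32.857$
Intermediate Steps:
$x{\left(H \right)} = 6 + \frac{4}{H}$ ($x{\left(H \right)} = 6 - \left(- \frac{2}{H} - \frac{2}{H}\right) = 6 - - \frac{4}{H} = 6 + \frac{4}{H}$)
$R{\left(k \right)} = 1$
$x{\left(7 \right)} R{\left(-4 \right)} F{\left(2 \right)} = \left(6 + \frac{4}{7}\right) 1 \cdot 5 = \frac{46}{7} \cdot 1 \cdot 5 = \frac{46}{7} \cdot 5 = \frac{230}{7}$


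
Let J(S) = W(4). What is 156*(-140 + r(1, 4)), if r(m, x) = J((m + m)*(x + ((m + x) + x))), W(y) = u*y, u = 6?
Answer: -18096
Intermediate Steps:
W(y) = 6*y
J(S) = 24 (J(S) = 6*4 = 24)
r(m, x) = 24
156*(-140 + r(1, 4)) = 156*(-140 + 24) = 156*(-116) = -18096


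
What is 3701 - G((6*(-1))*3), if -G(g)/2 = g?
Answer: 3665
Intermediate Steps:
G(g) = -2*g
3701 - G((6*(-1))*3) = 3701 - (-2)*(6*(-1))*3 = 3701 - (-2)*(-6*3) = 3701 - (-2)*(-18) = 3701 - 1*36 = 3701 - 36 = 3665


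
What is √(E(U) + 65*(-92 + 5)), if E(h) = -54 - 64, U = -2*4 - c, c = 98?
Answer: I*√5773 ≈ 75.98*I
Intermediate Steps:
U = -106 (U = -2*4 - 1*98 = -8 - 98 = -106)
E(h) = -118
√(E(U) + 65*(-92 + 5)) = √(-118 + 65*(-92 + 5)) = √(-118 + 65*(-87)) = √(-118 - 5655) = √(-5773) = I*√5773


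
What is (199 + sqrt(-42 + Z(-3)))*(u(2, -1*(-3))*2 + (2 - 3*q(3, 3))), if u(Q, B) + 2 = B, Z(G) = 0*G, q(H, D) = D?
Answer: -995 - 5*I*sqrt(42) ≈ -995.0 - 32.404*I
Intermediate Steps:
Z(G) = 0
u(Q, B) = -2 + B
(199 + sqrt(-42 + Z(-3)))*(u(2, -1*(-3))*2 + (2 - 3*q(3, 3))) = (199 + sqrt(-42 + 0))*((-2 - 1*(-3))*2 + (2 - 3*3)) = (199 + sqrt(-42))*((-2 + 3)*2 + (2 - 9)) = (199 + I*sqrt(42))*(1*2 - 7) = (199 + I*sqrt(42))*(2 - 7) = (199 + I*sqrt(42))*(-5) = -995 - 5*I*sqrt(42)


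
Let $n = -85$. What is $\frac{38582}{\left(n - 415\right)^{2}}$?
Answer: $\frac{19291}{125000} \approx 0.15433$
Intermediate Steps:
$\frac{38582}{\left(n - 415\right)^{2}} = \frac{38582}{\left(-85 - 415\right)^{2}} = \frac{38582}{\left(-500\right)^{2}} = \frac{38582}{250000} = 38582 \cdot \frac{1}{250000} = \frac{19291}{125000}$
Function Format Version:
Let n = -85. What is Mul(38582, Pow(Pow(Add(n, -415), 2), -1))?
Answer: Rational(19291, 125000) ≈ 0.15433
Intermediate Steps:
Mul(38582, Pow(Pow(Add(n, -415), 2), -1)) = Mul(38582, Pow(Pow(Add(-85, -415), 2), -1)) = Mul(38582, Pow(Pow(-500, 2), -1)) = Mul(38582, Pow(250000, -1)) = Mul(38582, Rational(1, 250000)) = Rational(19291, 125000)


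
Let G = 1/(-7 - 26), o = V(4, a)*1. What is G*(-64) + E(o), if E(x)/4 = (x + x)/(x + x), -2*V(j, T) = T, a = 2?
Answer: 196/33 ≈ 5.9394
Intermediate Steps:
V(j, T) = -T/2
o = -1 (o = -½*2*1 = -1*1 = -1)
E(x) = 4 (E(x) = 4*((x + x)/(x + x)) = 4*((2*x)/((2*x))) = 4*((2*x)*(1/(2*x))) = 4*1 = 4)
G = -1/33 (G = 1/(-33) = -1/33 ≈ -0.030303)
G*(-64) + E(o) = -1/33*(-64) + 4 = 64/33 + 4 = 196/33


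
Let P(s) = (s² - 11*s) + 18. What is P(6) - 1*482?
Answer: -494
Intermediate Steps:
P(s) = 18 + s² - 11*s
P(6) - 1*482 = (18 + 6² - 11*6) - 1*482 = (18 + 36 - 66) - 482 = -12 - 482 = -494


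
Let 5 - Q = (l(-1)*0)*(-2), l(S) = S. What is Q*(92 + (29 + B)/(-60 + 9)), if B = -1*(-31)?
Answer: 7720/17 ≈ 454.12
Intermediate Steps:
B = 31
Q = 5 (Q = 5 - (-1*0)*(-2) = 5 - 0*(-2) = 5 - 1*0 = 5 + 0 = 5)
Q*(92 + (29 + B)/(-60 + 9)) = 5*(92 + (29 + 31)/(-60 + 9)) = 5*(92 + 60/(-51)) = 5*(92 + 60*(-1/51)) = 5*(92 - 20/17) = 5*(1544/17) = 7720/17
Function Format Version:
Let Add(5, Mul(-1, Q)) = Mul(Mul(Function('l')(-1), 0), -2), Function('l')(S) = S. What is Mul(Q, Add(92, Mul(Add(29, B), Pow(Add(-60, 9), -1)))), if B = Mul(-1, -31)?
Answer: Rational(7720, 17) ≈ 454.12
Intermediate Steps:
B = 31
Q = 5 (Q = Add(5, Mul(-1, Mul(Mul(-1, 0), -2))) = Add(5, Mul(-1, Mul(0, -2))) = Add(5, Mul(-1, 0)) = Add(5, 0) = 5)
Mul(Q, Add(92, Mul(Add(29, B), Pow(Add(-60, 9), -1)))) = Mul(5, Add(92, Mul(Add(29, 31), Pow(Add(-60, 9), -1)))) = Mul(5, Add(92, Mul(60, Pow(-51, -1)))) = Mul(5, Add(92, Mul(60, Rational(-1, 51)))) = Mul(5, Add(92, Rational(-20, 17))) = Mul(5, Rational(1544, 17)) = Rational(7720, 17)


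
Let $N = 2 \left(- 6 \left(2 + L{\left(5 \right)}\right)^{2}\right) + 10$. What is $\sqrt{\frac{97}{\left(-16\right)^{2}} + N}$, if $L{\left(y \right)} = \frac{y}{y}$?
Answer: $\frac{i \sqrt{24991}}{16} \approx 9.8803 i$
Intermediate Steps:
$L{\left(y \right)} = 1$
$N = -98$ ($N = 2 \left(- 6 \left(2 + 1\right)^{2}\right) + 10 = 2 \left(- 6 \cdot 3^{2}\right) + 10 = 2 \left(\left(-6\right) 9\right) + 10 = 2 \left(-54\right) + 10 = -108 + 10 = -98$)
$\sqrt{\frac{97}{\left(-16\right)^{2}} + N} = \sqrt{\frac{97}{\left(-16\right)^{2}} - 98} = \sqrt{\frac{97}{256} - 98} = \sqrt{- \frac{24991}{256}} = \frac{i \sqrt{24991}}{16}$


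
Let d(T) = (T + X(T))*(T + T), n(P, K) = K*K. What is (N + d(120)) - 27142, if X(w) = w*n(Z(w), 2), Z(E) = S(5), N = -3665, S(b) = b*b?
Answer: 113193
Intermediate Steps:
S(b) = b**2
Z(E) = 25 (Z(E) = 5**2 = 25)
n(P, K) = K**2
X(w) = 4*w (X(w) = w*2**2 = w*4 = 4*w)
d(T) = 10*T**2 (d(T) = (T + 4*T)*(T + T) = (5*T)*(2*T) = 10*T**2)
(N + d(120)) - 27142 = (-3665 + 10*120**2) - 27142 = (-3665 + 10*14400) - 27142 = (-3665 + 144000) - 27142 = 140335 - 27142 = 113193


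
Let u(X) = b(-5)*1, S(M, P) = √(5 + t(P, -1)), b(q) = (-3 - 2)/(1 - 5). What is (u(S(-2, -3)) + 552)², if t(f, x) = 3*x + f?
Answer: 4897369/16 ≈ 3.0609e+5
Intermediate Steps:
t(f, x) = f + 3*x
b(q) = 5/4 (b(q) = -5/(-4) = -5*(-¼) = 5/4)
S(M, P) = √(2 + P) (S(M, P) = √(5 + (P + 3*(-1))) = √(5 + (P - 3)) = √(5 + (-3 + P)) = √(2 + P))
u(X) = 5/4 (u(X) = (5/4)*1 = 5/4)
(u(S(-2, -3)) + 552)² = (5/4 + 552)² = (2213/4)² = 4897369/16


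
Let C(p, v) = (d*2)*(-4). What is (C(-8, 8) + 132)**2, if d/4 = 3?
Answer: 1296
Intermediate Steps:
d = 12 (d = 4*3 = 12)
C(p, v) = -96 (C(p, v) = (12*2)*(-4) = 24*(-4) = -96)
(C(-8, 8) + 132)**2 = (-96 + 132)**2 = 36**2 = 1296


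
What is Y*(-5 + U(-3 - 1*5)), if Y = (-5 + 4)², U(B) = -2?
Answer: -7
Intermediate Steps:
Y = 1 (Y = (-1)² = 1)
Y*(-5 + U(-3 - 1*5)) = 1*(-5 - 2) = 1*(-7) = -7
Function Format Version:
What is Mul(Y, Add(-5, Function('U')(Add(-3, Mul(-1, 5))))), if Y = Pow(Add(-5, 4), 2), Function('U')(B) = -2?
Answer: -7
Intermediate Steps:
Y = 1 (Y = Pow(-1, 2) = 1)
Mul(Y, Add(-5, Function('U')(Add(-3, Mul(-1, 5))))) = Mul(1, Add(-5, -2)) = Mul(1, -7) = -7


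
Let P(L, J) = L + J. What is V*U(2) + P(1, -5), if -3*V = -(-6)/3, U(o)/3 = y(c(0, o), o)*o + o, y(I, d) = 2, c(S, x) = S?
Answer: -16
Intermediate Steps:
U(o) = 9*o (U(o) = 3*(2*o + o) = 3*(3*o) = 9*o)
P(L, J) = J + L
V = -⅔ (V = -(-2)*(-1/3) = -(-2)*(-1*⅓) = -(-2)*(-1)/3 = -⅓*2 = -⅔ ≈ -0.66667)
V*U(2) + P(1, -5) = -6*2 + (-5 + 1) = -⅔*18 - 4 = -12 - 4 = -16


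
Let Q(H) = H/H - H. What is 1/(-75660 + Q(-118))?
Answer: -1/75541 ≈ -1.3238e-5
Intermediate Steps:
Q(H) = 1 - H
1/(-75660 + Q(-118)) = 1/(-75660 + (1 - 1*(-118))) = 1/(-75660 + (1 + 118)) = 1/(-75660 + 119) = 1/(-75541) = -1/75541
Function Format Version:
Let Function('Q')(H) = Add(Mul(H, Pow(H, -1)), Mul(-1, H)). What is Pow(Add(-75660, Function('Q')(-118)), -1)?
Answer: Rational(-1, 75541) ≈ -1.3238e-5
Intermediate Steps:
Function('Q')(H) = Add(1, Mul(-1, H))
Pow(Add(-75660, Function('Q')(-118)), -1) = Pow(Add(-75660, Add(1, Mul(-1, -118))), -1) = Pow(Add(-75660, Add(1, 118)), -1) = Pow(Add(-75660, 119), -1) = Pow(-75541, -1) = Rational(-1, 75541)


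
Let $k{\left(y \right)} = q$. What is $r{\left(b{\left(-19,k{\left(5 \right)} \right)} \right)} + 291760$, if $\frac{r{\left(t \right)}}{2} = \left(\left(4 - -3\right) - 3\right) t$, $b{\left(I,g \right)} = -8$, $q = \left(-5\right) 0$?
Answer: $291696$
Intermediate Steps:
$q = 0$
$k{\left(y \right)} = 0$
$r{\left(t \right)} = 8 t$ ($r{\left(t \right)} = 2 \left(\left(4 - -3\right) - 3\right) t = 2 \left(\left(4 + 3\right) - 3\right) t = 2 \left(7 - 3\right) t = 2 \cdot 4 t = 8 t$)
$r{\left(b{\left(-19,k{\left(5 \right)} \right)} \right)} + 291760 = 8 \left(-8\right) + 291760 = -64 + 291760 = 291696$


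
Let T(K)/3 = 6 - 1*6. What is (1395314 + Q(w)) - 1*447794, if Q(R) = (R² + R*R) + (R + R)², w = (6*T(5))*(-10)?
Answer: 947520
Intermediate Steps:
T(K) = 0 (T(K) = 3*(6 - 1*6) = 3*(6 - 6) = 3*0 = 0)
w = 0 (w = (6*0)*(-10) = 0*(-10) = 0)
Q(R) = 6*R² (Q(R) = (R² + R²) + (2*R)² = 2*R² + 4*R² = 6*R²)
(1395314 + Q(w)) - 1*447794 = (1395314 + 6*0²) - 1*447794 = (1395314 + 6*0) - 447794 = (1395314 + 0) - 447794 = 1395314 - 447794 = 947520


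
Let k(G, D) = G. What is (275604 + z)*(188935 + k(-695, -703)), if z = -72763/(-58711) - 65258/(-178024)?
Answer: 67781005438759923180/1306495883 ≈ 5.1880e+10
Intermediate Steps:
z = 8392461375/5225983532 (z = -72763*(-1/58711) - 65258*(-1/178024) = 72763/58711 + 32629/89012 = 8392461375/5225983532 ≈ 1.6059)
(275604 + z)*(188935 + k(-695, -703)) = (275604 + 8392461375/5225983532)*(188935 - 695) = (1440310357814703/5225983532)*188240 = 67781005438759923180/1306495883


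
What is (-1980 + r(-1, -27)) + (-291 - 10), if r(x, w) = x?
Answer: -2282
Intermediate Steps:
(-1980 + r(-1, -27)) + (-291 - 10) = (-1980 - 1) + (-291 - 10) = -1981 - 301 = -2282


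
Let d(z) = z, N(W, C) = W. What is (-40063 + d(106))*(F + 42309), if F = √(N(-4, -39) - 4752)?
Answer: -1690540713 - 79914*I*√1189 ≈ -1.6905e+9 - 2.7556e+6*I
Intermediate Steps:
F = 2*I*√1189 (F = √(-4 - 4752) = √(-4756) = 2*I*√1189 ≈ 68.964*I)
(-40063 + d(106))*(F + 42309) = (-40063 + 106)*(2*I*√1189 + 42309) = -39957*(42309 + 2*I*√1189) = -1690540713 - 79914*I*√1189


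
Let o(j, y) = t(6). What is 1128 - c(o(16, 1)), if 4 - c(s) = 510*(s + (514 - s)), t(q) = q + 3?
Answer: 263264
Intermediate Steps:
t(q) = 3 + q
o(j, y) = 9 (o(j, y) = 3 + 6 = 9)
c(s) = -262136 (c(s) = 4 - 510*(s + (514 - s)) = 4 - 510*514 = 4 - 1*262140 = 4 - 262140 = -262136)
1128 - c(o(16, 1)) = 1128 - 1*(-262136) = 1128 + 262136 = 263264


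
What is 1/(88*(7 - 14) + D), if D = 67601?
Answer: 1/66985 ≈ 1.4929e-5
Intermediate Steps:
1/(88*(7 - 14) + D) = 1/(88*(7 - 14) + 67601) = 1/(88*(-7) + 67601) = 1/(-616 + 67601) = 1/66985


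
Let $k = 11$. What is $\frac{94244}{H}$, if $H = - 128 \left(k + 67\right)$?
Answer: $- \frac{23561}{2496} \approx -9.4395$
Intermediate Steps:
$H = -9984$ ($H = - 128 \left(11 + 67\right) = \left(-128\right) 78 = -9984$)
$\frac{94244}{H} = \frac{94244}{-9984} = 94244 \left(- \frac{1}{9984}\right) = - \frac{23561}{2496}$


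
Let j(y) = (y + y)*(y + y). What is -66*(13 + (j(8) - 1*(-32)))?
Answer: -19866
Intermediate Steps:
j(y) = 4*y² (j(y) = (2*y)*(2*y) = 4*y²)
-66*(13 + (j(8) - 1*(-32))) = -66*(13 + (4*8² - 1*(-32))) = -66*(13 + (4*64 + 32)) = -66*(13 + (256 + 32)) = -66*(13 + 288) = -66*301 = -19866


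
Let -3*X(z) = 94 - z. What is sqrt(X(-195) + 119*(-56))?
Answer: I*sqrt(60843)/3 ≈ 82.221*I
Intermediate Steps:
X(z) = -94/3 + z/3 (X(z) = -(94 - z)/3 = -94/3 + z/3)
sqrt(X(-195) + 119*(-56)) = sqrt((-94/3 + (1/3)*(-195)) + 119*(-56)) = sqrt((-94/3 - 65) - 6664) = sqrt(-289/3 - 6664) = sqrt(-20281/3) = I*sqrt(60843)/3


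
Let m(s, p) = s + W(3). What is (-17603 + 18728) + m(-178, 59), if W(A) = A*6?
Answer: 965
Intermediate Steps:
W(A) = 6*A
m(s, p) = 18 + s (m(s, p) = s + 6*3 = s + 18 = 18 + s)
(-17603 + 18728) + m(-178, 59) = (-17603 + 18728) + (18 - 178) = 1125 - 160 = 965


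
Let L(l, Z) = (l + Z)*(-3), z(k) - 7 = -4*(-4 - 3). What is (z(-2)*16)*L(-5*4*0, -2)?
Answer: 3360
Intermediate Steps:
z(k) = 35 (z(k) = 7 - 4*(-4 - 3) = 7 - 4*(-7) = 7 + 28 = 35)
L(l, Z) = -3*Z - 3*l (L(l, Z) = (Z + l)*(-3) = -3*Z - 3*l)
(z(-2)*16)*L(-5*4*0, -2) = (35*16)*(-3*(-2) - 3*(-5*4)*0) = 560*(6 - (-60)*0) = 560*(6 - 3*0) = 560*(6 + 0) = 560*6 = 3360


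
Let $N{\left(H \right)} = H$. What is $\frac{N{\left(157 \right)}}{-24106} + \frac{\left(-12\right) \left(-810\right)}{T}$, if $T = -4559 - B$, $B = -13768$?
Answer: $\frac{232864507}{221992154} \approx 1.049$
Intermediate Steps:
$T = 9209$ ($T = -4559 - -13768 = -4559 + 13768 = 9209$)
$\frac{N{\left(157 \right)}}{-24106} + \frac{\left(-12\right) \left(-810\right)}{T} = \frac{157}{-24106} + \frac{\left(-12\right) \left(-810\right)}{9209} = 157 \left(- \frac{1}{24106}\right) + 9720 \cdot \frac{1}{9209} = - \frac{157}{24106} + \frac{9720}{9209} = \frac{232864507}{221992154}$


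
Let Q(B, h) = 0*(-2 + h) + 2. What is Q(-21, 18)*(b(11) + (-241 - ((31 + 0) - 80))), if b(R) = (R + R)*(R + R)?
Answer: 584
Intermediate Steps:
Q(B, h) = 2 (Q(B, h) = 0 + 2 = 2)
b(R) = 4*R² (b(R) = (2*R)*(2*R) = 4*R²)
Q(-21, 18)*(b(11) + (-241 - ((31 + 0) - 80))) = 2*(4*11² + (-241 - ((31 + 0) - 80))) = 2*(4*121 + (-241 - (31 - 80))) = 2*(484 + (-241 - 1*(-49))) = 2*(484 + (-241 + 49)) = 2*(484 - 192) = 2*292 = 584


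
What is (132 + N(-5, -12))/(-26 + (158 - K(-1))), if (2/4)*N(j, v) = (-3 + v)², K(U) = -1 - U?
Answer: 97/22 ≈ 4.4091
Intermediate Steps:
N(j, v) = 2*(-3 + v)²
(132 + N(-5, -12))/(-26 + (158 - K(-1))) = (132 + 2*(-3 - 12)²)/(-26 + (158 - (-1 - 1*(-1)))) = (132 + 2*(-15)²)/(-26 + (158 - (-1 + 1))) = (132 + 2*225)/(-26 + (158 - 1*0)) = (132 + 450)/(-26 + (158 + 0)) = 582/(-26 + 158) = 582/132 = 582*(1/132) = 97/22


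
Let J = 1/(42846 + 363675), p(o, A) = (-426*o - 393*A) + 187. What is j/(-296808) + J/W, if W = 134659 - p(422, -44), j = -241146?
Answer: 1212936487377985/1492909909109064 ≈ 0.81246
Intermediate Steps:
p(o, A) = 187 - 426*o - 393*A
W = 296952 (W = 134659 - (187 - 426*422 - 393*(-44)) = 134659 - (187 - 179772 + 17292) = 134659 - 1*(-162293) = 134659 + 162293 = 296952)
J = 1/406521 ≈ 2.4599e-6
j/(-296808) + J/W = -241146/(-296808) + (1/406521)/296952 = -241146*(-1/296808) + (1/406521)*(1/296952) = 40191/49468 + 1/120717223992 = 1212936487377985/1492909909109064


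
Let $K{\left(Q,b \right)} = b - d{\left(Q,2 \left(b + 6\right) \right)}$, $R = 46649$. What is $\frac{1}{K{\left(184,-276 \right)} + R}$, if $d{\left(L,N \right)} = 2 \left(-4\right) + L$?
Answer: $\frac{1}{46197} \approx 2.1646 \cdot 10^{-5}$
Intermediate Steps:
$d{\left(L,N \right)} = -8 + L$
$K{\left(Q,b \right)} = 8 + b - Q$ ($K{\left(Q,b \right)} = b - \left(-8 + Q\right) = 8 + b - Q$)
$\frac{1}{K{\left(184,-276 \right)} + R} = \frac{1}{\left(8 - 276 - 184\right) + 46649} = \frac{1}{-452 + 46649} = \frac{1}{46197}$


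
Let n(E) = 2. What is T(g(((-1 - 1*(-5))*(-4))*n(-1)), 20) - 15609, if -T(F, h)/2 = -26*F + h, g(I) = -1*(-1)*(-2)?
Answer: -15753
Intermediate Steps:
g(I) = -2 (g(I) = 1*(-2) = -2)
T(F, h) = -2*h + 52*F (T(F, h) = -2*(-26*F + h) = -2*(h - 26*F) = -2*h + 52*F)
T(g(((-1 - 1*(-5))*(-4))*n(-1)), 20) - 15609 = (-2*20 + 52*(-2)) - 15609 = (-40 - 104) - 15609 = -144 - 15609 = -15753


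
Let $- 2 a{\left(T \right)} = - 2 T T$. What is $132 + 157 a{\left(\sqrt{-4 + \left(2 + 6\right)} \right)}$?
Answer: $760$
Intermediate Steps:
$a{\left(T \right)} = T^{2}$ ($a{\left(T \right)} = - \frac{- 2 T T}{2} = - \frac{\left(-2\right) T^{2}}{2} = T^{2}$)
$132 + 157 a{\left(\sqrt{-4 + \left(2 + 6\right)} \right)} = 132 + 157 \left(\sqrt{-4 + \left(2 + 6\right)}\right)^{2} = 132 + 157 \left(\sqrt{-4 + 8}\right)^{2} = 132 + 157 \left(\sqrt{4}\right)^{2} = 132 + 157 \cdot 2^{2} = 132 + 157 \cdot 4 = 132 + 628 = 760$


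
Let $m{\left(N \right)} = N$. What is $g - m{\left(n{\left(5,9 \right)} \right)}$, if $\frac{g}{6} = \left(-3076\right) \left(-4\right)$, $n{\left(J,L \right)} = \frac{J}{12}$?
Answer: $\frac{885883}{12} \approx 73824.0$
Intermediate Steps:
$n{\left(J,L \right)} = \frac{J}{12}$ ($n{\left(J,L \right)} = J \frac{1}{12} = \frac{J}{12}$)
$g = 73824$ ($g = 6 \left(\left(-3076\right) \left(-4\right)\right) = 6 \cdot 12304 = 73824$)
$g - m{\left(n{\left(5,9 \right)} \right)} = 73824 - \frac{1}{12} \cdot 5 = 73824 - \frac{5}{12} = \frac{885883}{12}$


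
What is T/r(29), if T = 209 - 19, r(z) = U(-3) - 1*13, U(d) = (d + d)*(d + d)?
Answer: 190/23 ≈ 8.2609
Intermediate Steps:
U(d) = 4*d**2 (U(d) = (2*d)*(2*d) = 4*d**2)
r(z) = 23 (r(z) = 4*(-3)**2 - 1*13 = 4*9 - 13 = 36 - 13 = 23)
T = 190
T/r(29) = 190/23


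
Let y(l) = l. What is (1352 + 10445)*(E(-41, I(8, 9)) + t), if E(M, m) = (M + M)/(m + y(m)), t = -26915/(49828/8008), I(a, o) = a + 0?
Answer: -5091365504469/99656 ≈ -5.1089e+7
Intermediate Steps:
I(a, o) = a
t = -53883830/12457 (t = -26915/(49828*(1/8008)) = -26915/12457/2002 = -26915*2002/12457 = -53883830/12457 ≈ -4325.6)
E(M, m) = M/m (E(M, m) = (M + M)/(m + m) = (2*M)/((2*m)) = (2*M)*(1/(2*m)) = M/m)
(1352 + 10445)*(E(-41, I(8, 9)) + t) = (1352 + 10445)*(-41/8 - 53883830/12457) = 11797*(-41*⅛ - 53883830/12457) = 11797*(-41/8 - 53883830/12457) = 11797*(-431581377/99656) = -5091365504469/99656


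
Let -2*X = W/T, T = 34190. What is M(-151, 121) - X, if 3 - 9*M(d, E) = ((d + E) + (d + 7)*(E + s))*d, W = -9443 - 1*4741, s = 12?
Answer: -5501704491/17095 ≈ -3.2183e+5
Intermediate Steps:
W = -14184 (W = -9443 - 4741 = -14184)
X = 3546/17095 (X = -(-7092)/34190 = -1/2*(-7092/17095) = 3546/17095 ≈ 0.20743)
M(d, E) = 1/3 - d*(E + d + (7 + d)*(12 + E))/9 (M(d, E) = 1/3 - ((d + E) + (d + 7)*(E + 12))*d/9 = 1/3 - ((E + d) + (7 + d)*(12 + E))*d/9 = 1/3 - (E + d + (7 + d)*(12 + E))*d/9 = 1/3 - d*(E + d + (7 + d)*(12 + E))/9)
M(-151, 121) - X = (1/3 - 28/3*(-151) - 13/9*(-151)**2 - 8/9*121*(-151) - 1/9*121*(-151)**2) - 1*3546/17095 = (1/3 + 4228/3 - 13/9*22801 + 146168/9 - 1/9*121*22801) - 3546/17095 = (1/3 + 4228/3 - 296413/9 + 146168/9 - 2758921/9) - 3546/17095 = -321831 - 3546/17095 = -5501704491/17095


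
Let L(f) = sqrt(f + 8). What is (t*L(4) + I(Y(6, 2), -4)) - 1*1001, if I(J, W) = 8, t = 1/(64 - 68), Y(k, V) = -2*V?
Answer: -993 - sqrt(3)/2 ≈ -993.87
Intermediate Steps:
t = -1/4 (t = 1/(-4) = -1/4 ≈ -0.25000)
L(f) = sqrt(8 + f)
(t*L(4) + I(Y(6, 2), -4)) - 1*1001 = (-sqrt(8 + 4)/4 + 8) - 1*1001 = (-sqrt(3)/2 + 8) - 1001 = (8 - sqrt(3)/2) - 1001 = -993 - sqrt(3)/2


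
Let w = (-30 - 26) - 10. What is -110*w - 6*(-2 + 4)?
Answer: 7248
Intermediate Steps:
w = -66 (w = -56 - 10 = -66)
-110*w - 6*(-2 + 4) = -110*(-66) - 6*(-2 + 4) = 7260 - 6*2 = 7260 - 12 = 7248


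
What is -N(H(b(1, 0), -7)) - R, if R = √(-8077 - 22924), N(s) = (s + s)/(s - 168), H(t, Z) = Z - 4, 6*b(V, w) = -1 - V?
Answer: -22/179 - I*√31001 ≈ -0.12291 - 176.07*I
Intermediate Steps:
b(V, w) = -⅙ - V/6 (b(V, w) = (-1 - V)/6 = -⅙ - V/6)
H(t, Z) = -4 + Z
N(s) = 2*s/(-168 + s) (N(s) = (2*s)/(-168 + s) = 2*s/(-168 + s))
R = I*√31001 (R = √(-31001) = I*√31001 ≈ 176.07*I)
-N(H(b(1, 0), -7)) - R = -2*(-4 - 7)/(-168 + (-4 - 7)) - I*√31001 = -2*(-11)/(-168 - 11) - I*√31001 = -2*(-11)/(-179) - I*√31001 = -2*(-11)*(-1)/179 - I*√31001 = -1*22/179 - I*√31001 = -22/179 - I*√31001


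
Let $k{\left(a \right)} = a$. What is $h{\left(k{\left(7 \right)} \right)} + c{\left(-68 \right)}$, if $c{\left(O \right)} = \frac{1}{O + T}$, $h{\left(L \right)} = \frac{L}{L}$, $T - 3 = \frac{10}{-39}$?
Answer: $\frac{2506}{2545} \approx 0.98468$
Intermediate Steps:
$T = \frac{107}{39}$ ($T = 3 + \frac{10}{-39} = 3 + 10 \left(- \frac{1}{39}\right) = 3 - \frac{10}{39} = \frac{107}{39} \approx 2.7436$)
$h{\left(L \right)} = 1$
$c{\left(O \right)} = \frac{1}{\frac{107}{39} + O}$ ($c{\left(O \right)} = \frac{1}{O + \frac{107}{39}} = \frac{1}{\frac{107}{39} + O}$)
$h{\left(k{\left(7 \right)} \right)} + c{\left(-68 \right)} = 1 + \frac{39}{107 + 39 \left(-68\right)} = 1 + \frac{39}{107 - 2652} = 1 + \frac{39}{-2545} = 1 + 39 \left(- \frac{1}{2545}\right) = 1 - \frac{39}{2545} = \frac{2506}{2545}$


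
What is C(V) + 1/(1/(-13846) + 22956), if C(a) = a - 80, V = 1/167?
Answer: -4246139472943/53080745425 ≈ -79.994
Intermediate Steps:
V = 1/167 ≈ 0.0059880
C(a) = -80 + a
C(V) + 1/(1/(-13846) + 22956) = (-80 + 1/167) + 1/(1/(-13846) + 22956) = -13359/167 + 1/(-1/13846 + 22956) = -13359/167 + 1/(317848775/13846) = -13359/167 + 13846/317848775 = -4246139472943/53080745425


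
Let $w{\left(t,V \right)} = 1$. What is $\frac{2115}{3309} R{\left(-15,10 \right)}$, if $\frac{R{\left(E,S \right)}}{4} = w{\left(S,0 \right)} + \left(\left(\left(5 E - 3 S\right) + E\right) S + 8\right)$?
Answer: $- \frac{3358620}{1103} \approx -3045.0$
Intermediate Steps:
$R{\left(E,S \right)} = 36 + 4 S \left(- 3 S + 6 E\right)$ ($R{\left(E,S \right)} = 4 \left(1 + \left(\left(\left(5 E - 3 S\right) + E\right) S + 8\right)\right) = 4 \left(1 + \left(\left(\left(- 3 S + 5 E\right) + E\right) S + 8\right)\right) = 4 \left(1 + \left(\left(- 3 S + 6 E\right) S + 8\right)\right) = 4 \left(1 + \left(S \left(- 3 S + 6 E\right) + 8\right)\right) = 4 \left(1 + \left(8 + S \left(- 3 S + 6 E\right)\right)\right) = 4 \left(9 + S \left(- 3 S + 6 E\right)\right) = 36 + 4 S \left(- 3 S + 6 E\right)$)
$\frac{2115}{3309} R{\left(-15,10 \right)} = \frac{2115}{3309} \left(36 - 12 \cdot 10^{2} + 24 \left(-15\right) 10\right) = 2115 \cdot \frac{1}{3309} \left(36 - 1200 - 3600\right) = \frac{705 \left(36 - 1200 - 3600\right)}{1103} = \frac{705}{1103} \left(-4764\right) = - \frac{3358620}{1103}$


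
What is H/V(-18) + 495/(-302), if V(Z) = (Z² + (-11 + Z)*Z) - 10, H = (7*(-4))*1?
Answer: -105569/63118 ≈ -1.6726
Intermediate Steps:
H = -28 (H = -28*1 = -28)
V(Z) = -10 + Z² + Z*(-11 + Z) (V(Z) = (Z² + Z*(-11 + Z)) - 10 = -10 + Z² + Z*(-11 + Z))
H/V(-18) + 495/(-302) = -28/(-10 - 11*(-18) + 2*(-18)²) + 495/(-302) = -28/(-10 + 198 + 2*324) + 495*(-1/302) = -28/(-10 + 198 + 648) - 495/302 = -28/836 - 495/302 = -28*1/836 - 495/302 = -7/209 - 495/302 = -105569/63118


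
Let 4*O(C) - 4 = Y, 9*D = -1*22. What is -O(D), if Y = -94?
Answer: 45/2 ≈ 22.500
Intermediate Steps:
D = -22/9 (D = (-1*22)/9 = (⅑)*(-22) = -22/9 ≈ -2.4444)
O(C) = -45/2 (O(C) = 1 + (¼)*(-94) = 1 - 47/2 = -45/2)
-O(D) = -1*(-45/2) = 45/2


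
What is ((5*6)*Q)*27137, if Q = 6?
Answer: 4884660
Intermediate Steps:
((5*6)*Q)*27137 = ((5*6)*6)*27137 = (30*6)*27137 = 180*27137 = 4884660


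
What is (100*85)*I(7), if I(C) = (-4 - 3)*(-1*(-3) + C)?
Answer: -595000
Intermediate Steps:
I(C) = -21 - 7*C (I(C) = -7*(3 + C) = -21 - 7*C)
(100*85)*I(7) = (100*85)*(-21 - 7*7) = 8500*(-21 - 49) = 8500*(-70) = -595000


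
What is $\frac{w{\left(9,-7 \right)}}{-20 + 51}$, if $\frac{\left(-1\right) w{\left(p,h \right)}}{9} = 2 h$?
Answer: $\frac{126}{31} \approx 4.0645$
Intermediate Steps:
$w{\left(p,h \right)} = - 18 h$ ($w{\left(p,h \right)} = - 9 \cdot 2 h = - 18 h$)
$\frac{w{\left(9,-7 \right)}}{-20 + 51} = \frac{\left(-18\right) \left(-7\right)}{-20 + 51} = \frac{1}{31} \cdot 126 = \frac{126}{31}$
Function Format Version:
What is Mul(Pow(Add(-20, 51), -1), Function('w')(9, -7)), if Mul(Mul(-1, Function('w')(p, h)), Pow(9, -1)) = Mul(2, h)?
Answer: Rational(126, 31) ≈ 4.0645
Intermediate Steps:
Function('w')(p, h) = Mul(-18, h) (Function('w')(p, h) = Mul(-9, Mul(2, h)) = Mul(-18, h))
Mul(Pow(Add(-20, 51), -1), Function('w')(9, -7)) = Mul(Pow(Add(-20, 51), -1), Mul(-18, -7)) = Mul(Pow(31, -1), 126) = Mul(Rational(1, 31), 126) = Rational(126, 31)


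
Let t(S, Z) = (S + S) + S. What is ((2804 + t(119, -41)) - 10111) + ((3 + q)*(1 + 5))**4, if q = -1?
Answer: 13786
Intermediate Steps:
t(S, Z) = 3*S (t(S, Z) = 2*S + S = 3*S)
((2804 + t(119, -41)) - 10111) + ((3 + q)*(1 + 5))**4 = ((2804 + 3*119) - 10111) + ((3 - 1)*(1 + 5))**4 = ((2804 + 357) - 10111) + (2*6)**4 = (3161 - 10111) + 12**4 = -6950 + 20736 = 13786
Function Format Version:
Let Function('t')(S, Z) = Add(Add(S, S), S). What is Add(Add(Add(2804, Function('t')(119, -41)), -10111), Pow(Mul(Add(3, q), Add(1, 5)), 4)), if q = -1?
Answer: 13786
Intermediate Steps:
Function('t')(S, Z) = Mul(3, S) (Function('t')(S, Z) = Add(Mul(2, S), S) = Mul(3, S))
Add(Add(Add(2804, Function('t')(119, -41)), -10111), Pow(Mul(Add(3, q), Add(1, 5)), 4)) = Add(Add(Add(2804, Mul(3, 119)), -10111), Pow(Mul(Add(3, -1), Add(1, 5)), 4)) = Add(Add(Add(2804, 357), -10111), Pow(Mul(2, 6), 4)) = Add(Add(3161, -10111), Pow(12, 4)) = Add(-6950, 20736) = 13786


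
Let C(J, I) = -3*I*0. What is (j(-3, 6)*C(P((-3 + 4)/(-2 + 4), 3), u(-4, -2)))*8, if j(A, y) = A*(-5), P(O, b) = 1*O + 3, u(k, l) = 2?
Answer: 0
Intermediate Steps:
P(O, b) = 3 + O (P(O, b) = O + 3 = 3 + O)
C(J, I) = 0
j(A, y) = -5*A
(j(-3, 6)*C(P((-3 + 4)/(-2 + 4), 3), u(-4, -2)))*8 = (-5*(-3)*0)*8 = (15*0)*8 = 0*8 = 0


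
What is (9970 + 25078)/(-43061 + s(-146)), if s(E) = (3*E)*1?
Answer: -35048/43499 ≈ -0.80572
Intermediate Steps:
s(E) = 3*E
(9970 + 25078)/(-43061 + s(-146)) = (9970 + 25078)/(-43061 + 3*(-146)) = 35048/(-43061 - 438) = 35048/(-43499) = 35048*(-1/43499) = -35048/43499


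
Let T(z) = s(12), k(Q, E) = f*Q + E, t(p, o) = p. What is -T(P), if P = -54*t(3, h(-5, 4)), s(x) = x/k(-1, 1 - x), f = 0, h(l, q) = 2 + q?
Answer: 12/11 ≈ 1.0909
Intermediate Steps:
k(Q, E) = E (k(Q, E) = 0*Q + E = 0 + E = E)
s(x) = x/(1 - x)
P = -162 (P = -54*3 = -162)
T(z) = -12/11 (T(z) = -1*12/(-1 + 12) = -1*12/11 = -1*12*1/11 = -12/11)
-T(P) = -1*(-12/11) = 12/11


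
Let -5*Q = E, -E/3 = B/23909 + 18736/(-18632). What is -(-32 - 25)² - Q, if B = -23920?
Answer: -904252457271/278420305 ≈ -3247.8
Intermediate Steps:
E = 335113674/55684061 (E = -3*(-23920/23909 + 18736/(-18632)) = -3*(-23920*1/23909 + 18736*(-1/18632)) = -3*(-23920/23909 - 2342/2329) = -3*(-111704558/55684061) = 335113674/55684061 ≈ 6.0181)
Q = -335113674/278420305 (Q = -⅕*335113674/55684061 = -335113674/278420305 ≈ -1.2036)
-(-32 - 25)² - Q = -(-32 - 25)² - 1*(-335113674/278420305) = -1*(-57)² + 335113674/278420305 = -1*3249 + 335113674/278420305 = -3249 + 335113674/278420305 = -904252457271/278420305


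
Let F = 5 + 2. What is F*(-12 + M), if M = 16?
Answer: 28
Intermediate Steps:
F = 7
F*(-12 + M) = 7*(-12 + 16) = 7*4 = 28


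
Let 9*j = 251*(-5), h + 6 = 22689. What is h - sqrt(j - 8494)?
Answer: 22683 - I*sqrt(77701)/3 ≈ 22683.0 - 92.916*I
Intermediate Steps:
h = 22683 (h = -6 + 22689 = 22683)
j = -1255/9 (j = (251*(-5))/9 = (1/9)*(-1255) = -1255/9 ≈ -139.44)
h - sqrt(j - 8494) = 22683 - sqrt(-1255/9 - 8494) = 22683 - sqrt(-77701/9) = 22683 - I*sqrt(77701)/3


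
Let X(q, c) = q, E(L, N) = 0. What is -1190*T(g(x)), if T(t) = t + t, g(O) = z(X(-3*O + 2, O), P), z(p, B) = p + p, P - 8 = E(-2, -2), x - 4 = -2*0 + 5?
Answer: 119000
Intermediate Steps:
x = 9 (x = 4 + (-2*0 + 5) = 4 + (0 + 5) = 4 + 5 = 9)
P = 8 (P = 8 + 0 = 8)
z(p, B) = 2*p
g(O) = 4 - 6*O (g(O) = 2*(-3*O + 2) = 2*(2 - 3*O) = 4 - 6*O)
T(t) = 2*t
-1190*T(g(x)) = -2380*(4 - 6*9) = -2380*(4 - 54) = -2380*(-50) = -1190*(-100) = 119000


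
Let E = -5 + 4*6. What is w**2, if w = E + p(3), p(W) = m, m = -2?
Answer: 289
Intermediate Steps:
E = 19 (E = -5 + 24 = 19)
p(W) = -2
w = 17 (w = 19 - 2 = 17)
w**2 = 17**2 = 289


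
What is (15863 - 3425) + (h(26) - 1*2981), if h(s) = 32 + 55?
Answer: 9544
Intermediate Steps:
h(s) = 87
(15863 - 3425) + (h(26) - 1*2981) = (15863 - 3425) + (87 - 1*2981) = 12438 + (87 - 2981) = 12438 - 2894 = 9544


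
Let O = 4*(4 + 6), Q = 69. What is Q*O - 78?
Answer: 2682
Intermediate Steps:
O = 40 (O = 4*10 = 40)
Q*O - 78 = 69*40 - 78 = 2760 - 78 = 2682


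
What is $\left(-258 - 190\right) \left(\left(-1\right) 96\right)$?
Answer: $43008$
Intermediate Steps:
$\left(-258 - 190\right) \left(\left(-1\right) 96\right) = \left(-448\right) \left(-96\right) = 43008$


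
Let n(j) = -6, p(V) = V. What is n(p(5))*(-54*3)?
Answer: 972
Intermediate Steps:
n(p(5))*(-54*3) = -(-324)*3 = -6*(-162) = 972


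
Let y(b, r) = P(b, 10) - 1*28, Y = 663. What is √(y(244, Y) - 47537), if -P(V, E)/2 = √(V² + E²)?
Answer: √(-47565 - 4*√14909) ≈ 219.21*I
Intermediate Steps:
P(V, E) = -2*√(E² + V²) (P(V, E) = -2*√(V² + E²) = -2*√(E² + V²))
y(b, r) = -28 - 2*√(100 + b²) (y(b, r) = -2*√(10² + b²) - 1*28 = -2*√(100 + b²) - 28 = -28 - 2*√(100 + b²))
√(y(244, Y) - 47537) = √((-28 - 2*√(100 + 244²)) - 47537) = √((-28 - 2*√(100 + 59536)) - 47537) = √((-28 - 4*√14909) - 47537) = √(-47565 - 4*√14909)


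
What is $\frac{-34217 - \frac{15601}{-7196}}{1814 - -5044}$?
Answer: $- \frac{27356659}{5483352} \approx -4.989$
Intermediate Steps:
$\frac{-34217 - \frac{15601}{-7196}}{1814 - -5044} = \frac{-34217 - - \frac{15601}{7196}}{1814 + 5044} = \frac{-34217 + \frac{15601}{7196}}{6858} = \left(- \frac{246209931}{7196}\right) \frac{1}{6858} = - \frac{27356659}{5483352}$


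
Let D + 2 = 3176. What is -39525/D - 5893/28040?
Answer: -187830897/14833160 ≈ -12.663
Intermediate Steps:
D = 3174 (D = -2 + 3176 = 3174)
-39525/D - 5893/28040 = -39525/3174 - 5893/28040 = -39525*1/3174 - 5893*1/28040 = -13175/1058 - 5893/28040 = -187830897/14833160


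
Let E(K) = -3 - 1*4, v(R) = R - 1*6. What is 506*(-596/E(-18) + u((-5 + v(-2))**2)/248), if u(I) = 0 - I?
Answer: 37096125/868 ≈ 42738.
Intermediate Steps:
v(R) = -6 + R (v(R) = R - 6 = -6 + R)
E(K) = -7 (E(K) = -3 - 4 = -7)
u(I) = -I
506*(-596/E(-18) + u((-5 + v(-2))**2)/248) = 506*(-596/(-7) - (-5 + (-6 - 2))**2/248) = 506*(-596*(-1/7) - (-5 - 8)**2*(1/248)) = 506*(596/7 - 1*(-13)**2*(1/248)) = 506*(596/7 - 1*169*(1/248)) = 506*(596/7 - 169*1/248) = 506*(596/7 - 169/248) = 506*(146625/1736) = 37096125/868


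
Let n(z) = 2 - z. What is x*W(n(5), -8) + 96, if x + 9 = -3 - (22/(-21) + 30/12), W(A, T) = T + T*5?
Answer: 5192/7 ≈ 741.71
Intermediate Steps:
W(A, T) = 6*T (W(A, T) = T + 5*T = 6*T)
x = -565/42 (x = -9 + (-3 - (22/(-21) + 30/12)) = -9 + (-3 - (22*(-1/21) + 30*(1/12))) = -9 + (-3 - (-22/21 + 5/2)) = -9 + (-3 - 1*61/42) = -9 + (-3 - 61/42) = -9 - 187/42 = -565/42 ≈ -13.452)
x*W(n(5), -8) + 96 = -565*(-8)/7 + 96 = -565/42*(-48) + 96 = 4520/7 + 96 = 5192/7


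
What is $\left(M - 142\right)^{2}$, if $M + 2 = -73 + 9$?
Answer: $43264$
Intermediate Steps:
$M = -66$ ($M = -2 + \left(-73 + 9\right) = -2 - 64 = -66$)
$\left(M - 142\right)^{2} = \left(-66 - 142\right)^{2} = \left(-208\right)^{2} = 43264$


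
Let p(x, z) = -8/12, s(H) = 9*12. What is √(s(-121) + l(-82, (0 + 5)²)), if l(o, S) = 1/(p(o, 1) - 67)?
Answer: √4449963/203 ≈ 10.392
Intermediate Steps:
s(H) = 108
p(x, z) = -⅔ (p(x, z) = -8*1/12 = -⅔)
l(o, S) = -3/203 (l(o, S) = 1/(-⅔ - 67) = 1/(-203/3) = -3/203)
√(s(-121) + l(-82, (0 + 5)²)) = √(108 - 3/203) = √(21921/203) = √4449963/203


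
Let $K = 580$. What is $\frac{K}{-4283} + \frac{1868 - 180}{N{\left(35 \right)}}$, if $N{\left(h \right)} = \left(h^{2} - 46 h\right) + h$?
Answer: $- \frac{3716352}{749525} \approx -4.9583$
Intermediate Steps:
$N{\left(h \right)} = h^{2} - 45 h$
$\frac{K}{-4283} + \frac{1868 - 180}{N{\left(35 \right)}} = \frac{580}{-4283} + \frac{1868 - 180}{35 \left(-45 + 35\right)} = 580 \left(- \frac{1}{4283}\right) + \frac{1868 - 180}{35 \left(-10\right)} = - \frac{580}{4283} + \frac{1688}{-350} = - \frac{580}{4283} + 1688 \left(- \frac{1}{350}\right) = - \frac{580}{4283} - \frac{844}{175} = - \frac{3716352}{749525}$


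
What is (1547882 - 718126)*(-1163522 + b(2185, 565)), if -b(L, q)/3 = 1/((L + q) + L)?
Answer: -1588147749069396/1645 ≈ -9.6544e+11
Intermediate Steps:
b(L, q) = -3/(q + 2*L) (b(L, q) = -3/((L + q) + L) = -3/(q + 2*L))
(1547882 - 718126)*(-1163522 + b(2185, 565)) = (1547882 - 718126)*(-1163522 - 3/(565 + 2*2185)) = 829756*(-1163522 - 3/(565 + 4370)) = 829756*(-1163522 - 3/4935) = 829756*(-1163522 - 3*1/4935) = 829756*(-1163522 - 1/1645) = 829756*(-1913993691/1645) = -1588147749069396/1645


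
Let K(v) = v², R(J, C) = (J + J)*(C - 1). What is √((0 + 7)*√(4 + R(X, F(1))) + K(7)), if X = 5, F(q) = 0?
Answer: √(49 + 7*I*√6) ≈ 7.1033 + 1.2069*I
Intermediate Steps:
R(J, C) = 2*J*(-1 + C) (R(J, C) = (2*J)*(-1 + C) = 2*J*(-1 + C))
√((0 + 7)*√(4 + R(X, F(1))) + K(7)) = √((0 + 7)*√(4 + 2*5*(-1 + 0)) + 7²) = √(7*√(4 + 2*5*(-1)) + 49) = √(7*√(4 - 10) + 49) = √(7*√(-6) + 49) = √(7*(I*√6) + 49) = √(7*I*√6 + 49) = √(49 + 7*I*√6)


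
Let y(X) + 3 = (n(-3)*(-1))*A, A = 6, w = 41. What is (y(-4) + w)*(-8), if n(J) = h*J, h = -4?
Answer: 272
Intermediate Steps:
n(J) = -4*J
y(X) = -75 (y(X) = -3 + (-4*(-3)*(-1))*6 = -3 + (12*(-1))*6 = -3 - 12*6 = -3 - 72 = -75)
(y(-4) + w)*(-8) = (-75 + 41)*(-8) = -34*(-8) = 272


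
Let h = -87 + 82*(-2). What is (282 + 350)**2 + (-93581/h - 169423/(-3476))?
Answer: 348855666553/872476 ≈ 3.9985e+5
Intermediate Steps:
h = -251 (h = -87 - 164 = -251)
(282 + 350)**2 + (-93581/h - 169423/(-3476)) = (282 + 350)**2 + (-93581/(-251) - 169423/(-3476)) = 632**2 + (-93581*(-1/251) - 169423*(-1/3476)) = 399424 + (93581/251 + 169423/3476) = 399424 + 367812729/872476 = 348855666553/872476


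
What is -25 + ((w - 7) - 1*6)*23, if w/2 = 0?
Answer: -324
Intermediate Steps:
w = 0 (w = 2*0 = 0)
-25 + ((w - 7) - 1*6)*23 = -25 + ((0 - 7) - 1*6)*23 = -25 + (-7 - 6)*23 = -25 - 13*23 = -25 - 299 = -324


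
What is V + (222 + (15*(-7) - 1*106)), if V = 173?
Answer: 184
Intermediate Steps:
V + (222 + (15*(-7) - 1*106)) = 173 + (222 + (15*(-7) - 1*106)) = 173 + (222 + (-105 - 106)) = 173 + (222 - 211) = 173 + 11 = 184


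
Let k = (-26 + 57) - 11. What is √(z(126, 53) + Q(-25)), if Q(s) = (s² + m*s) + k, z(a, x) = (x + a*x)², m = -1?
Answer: √45307031 ≈ 6731.0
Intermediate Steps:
k = 20 (k = 31 - 11 = 20)
Q(s) = 20 + s² - s (Q(s) = (s² - s) + 20 = 20 + s² - s)
√(z(126, 53) + Q(-25)) = √(53²*(1 + 126)² + (20 + (-25)² - 1*(-25))) = √(2809*127² + (20 + 625 + 25)) = √(2809*16129 + 670) = √(45306361 + 670) = √45307031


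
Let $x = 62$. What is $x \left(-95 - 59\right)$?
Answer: $-9548$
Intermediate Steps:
$x \left(-95 - 59\right) = 62 \left(-95 - 59\right) = 62 \left(-154\right) = -9548$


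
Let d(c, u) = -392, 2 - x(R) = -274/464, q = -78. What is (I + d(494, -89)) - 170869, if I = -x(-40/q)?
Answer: -39733153/232 ≈ -1.7126e+5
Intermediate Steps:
x(R) = 601/232 (x(R) = 2 - (-274)/464 = 2 - 1*(-137/232) = 2 + 137/232 = 601/232)
I = -601/232 (I = -1*601/232 = -601/232 ≈ -2.5905)
(I + d(494, -89)) - 170869 = (-601/232 - 392) - 170869 = -91545/232 - 170869 = -39733153/232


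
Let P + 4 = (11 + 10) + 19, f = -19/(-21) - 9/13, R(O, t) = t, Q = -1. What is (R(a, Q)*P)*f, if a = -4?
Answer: -696/91 ≈ -7.6484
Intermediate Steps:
f = 58/273 (f = -19*(-1/21) - 9*1/13 = 19/21 - 9/13 = 58/273 ≈ 0.21245)
P = 36 (P = -4 + ((11 + 10) + 19) = -4 + (21 + 19) = -4 + 40 = 36)
(R(a, Q)*P)*f = -1*36*(58/273) = -36*58/273 = -696/91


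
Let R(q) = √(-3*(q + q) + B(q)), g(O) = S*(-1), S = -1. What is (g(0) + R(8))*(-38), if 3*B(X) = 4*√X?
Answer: -38 - 76*I*√(108 - 6*√2)/3 ≈ -38.0 - 252.72*I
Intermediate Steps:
B(X) = 4*√X/3 (B(X) = (4*√X)/3 = 4*√X/3)
g(O) = 1 (g(O) = -1*(-1) = 1)
R(q) = √(-6*q + 4*√q/3) (R(q) = √(-3*(q + q) + 4*√q/3) = √(-6*q + 4*√q/3))
(g(0) + R(8))*(-38) = (1 + √(-54*8 + 12*√8)/3)*(-38) = (1 + √(-432 + 12*(2*√2))/3)*(-38) = (1 + √(-432 + 24*√2)/3)*(-38) = -38 - 38*√(-432 + 24*√2)/3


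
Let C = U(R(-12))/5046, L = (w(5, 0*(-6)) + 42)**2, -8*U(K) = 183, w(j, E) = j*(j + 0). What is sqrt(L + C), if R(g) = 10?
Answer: 3*sqrt(6711547)/116 ≈ 67.000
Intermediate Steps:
w(j, E) = j**2 (w(j, E) = j*j = j**2)
U(K) = -183/8 (U(K) = -1/8*183 = -183/8)
L = 4489 (L = (5**2 + 42)**2 = (25 + 42)**2 = 67**2 = 4489)
C = -61/13456 (C = -183/8/5046 = -183/8*1/5046 = -61/13456 ≈ -0.0045333)
sqrt(L + C) = sqrt(4489 - 61/13456) = sqrt(60403923/13456) = 3*sqrt(6711547)/116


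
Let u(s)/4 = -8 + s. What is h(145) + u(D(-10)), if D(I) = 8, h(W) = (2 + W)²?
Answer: 21609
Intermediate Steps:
u(s) = -32 + 4*s (u(s) = 4*(-8 + s) = -32 + 4*s)
h(145) + u(D(-10)) = (2 + 145)² + (-32 + 4*8) = 147² + (-32 + 32) = 21609 + 0 = 21609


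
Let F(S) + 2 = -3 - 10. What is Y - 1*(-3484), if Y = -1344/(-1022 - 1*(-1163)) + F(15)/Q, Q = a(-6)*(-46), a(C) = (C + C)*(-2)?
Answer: 60094635/17296 ≈ 3474.5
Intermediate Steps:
a(C) = -4*C (a(C) = (2*C)*(-2) = -4*C)
Q = -1104 (Q = -4*(-6)*(-46) = 24*(-46) = -1104)
F(S) = -15 (F(S) = -2 + (-3 - 10) = -2 - 13 = -15)
Y = -164629/17296 (Y = -1344/(-1022 - 1*(-1163)) - 15/(-1104) = -1344/(-1022 + 1163) - 15*(-1/1104) = -1344/141 + 5/368 = -1344*1/141 + 5/368 = -448/47 + 5/368 = -164629/17296 ≈ -9.5183)
Y - 1*(-3484) = -164629/17296 - 1*(-3484) = -164629/17296 + 3484 = 60094635/17296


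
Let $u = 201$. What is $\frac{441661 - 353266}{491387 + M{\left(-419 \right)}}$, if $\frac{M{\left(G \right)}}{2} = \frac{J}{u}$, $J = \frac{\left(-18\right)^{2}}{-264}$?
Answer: $\frac{13029423}{72430442} \approx 0.17989$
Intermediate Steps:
$J = - \frac{27}{22}$ ($J = 324 \left(- \frac{1}{264}\right) = - \frac{27}{22} \approx -1.2273$)
$M{\left(G \right)} = - \frac{9}{737}$ ($M{\left(G \right)} = 2 \left(- \frac{27}{22 \cdot 201}\right) = 2 \left(\left(- \frac{27}{22}\right) \frac{1}{201}\right) = 2 \left(- \frac{9}{1474}\right) = - \frac{9}{737}$)
$\frac{441661 - 353266}{491387 + M{\left(-419 \right)}} = \frac{441661 - 353266}{491387 - \frac{9}{737}} = \frac{88395}{\frac{362152210}{737}} = 88395 \cdot \frac{737}{362152210} = \frac{13029423}{72430442}$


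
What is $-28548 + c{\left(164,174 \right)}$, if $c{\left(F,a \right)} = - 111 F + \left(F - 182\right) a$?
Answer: $-49884$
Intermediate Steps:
$c{\left(F,a \right)} = - 111 F + a \left(-182 + F\right)$ ($c{\left(F,a \right)} = - 111 F + \left(-182 + F\right) a = - 111 F + a \left(-182 + F\right)$)
$-28548 + c{\left(164,174 \right)} = -28548 - 21336 = -49884$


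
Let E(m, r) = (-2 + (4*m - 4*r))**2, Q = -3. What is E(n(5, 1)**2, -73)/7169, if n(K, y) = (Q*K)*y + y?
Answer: 1153476/7169 ≈ 160.90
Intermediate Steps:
n(K, y) = y - 3*K*y (n(K, y) = (-3*K)*y + y = -3*K*y + y = y - 3*K*y)
E(m, r) = (-2 - 4*r + 4*m)**2 (E(m, r) = (-2 + (-4*r + 4*m))**2 = (-2 - 4*r + 4*m)**2)
E(n(5, 1)**2, -73)/7169 = (4*(1 - 2*(1 - 3*5)**2 + 2*(-73))**2)/7169 = (4*(1 - 2*(1 - 15)**2 - 146)**2)*(1/7169) = (4*(1 - 2*(1*(-14))**2 - 146)**2)*(1/7169) = (4*(1 - 2*(-14)**2 - 146)**2)*(1/7169) = (4*(1 - 2*196 - 146)**2)*(1/7169) = (4*(1 - 392 - 146)**2)*(1/7169) = (4*(-537)**2)*(1/7169) = (4*288369)*(1/7169) = 1153476*(1/7169) = 1153476/7169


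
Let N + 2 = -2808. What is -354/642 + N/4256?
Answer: -275887/227696 ≈ -1.2116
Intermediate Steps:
N = -2810 (N = -2 - 2808 = -2810)
-354/642 + N/4256 = -354/642 - 2810/4256 = -354*1/642 - 2810*1/4256 = -59/107 - 1405/2128 = -275887/227696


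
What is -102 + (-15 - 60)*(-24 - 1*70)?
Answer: 6948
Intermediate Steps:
-102 + (-15 - 60)*(-24 - 1*70) = -102 - 75*(-24 - 70) = -102 - 75*(-94) = -102 + 7050 = 6948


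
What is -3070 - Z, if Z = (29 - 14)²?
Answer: -3295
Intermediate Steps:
Z = 225 (Z = 15² = 225)
-3070 - Z = -3070 - 1*225 = -3070 - 225 = -3295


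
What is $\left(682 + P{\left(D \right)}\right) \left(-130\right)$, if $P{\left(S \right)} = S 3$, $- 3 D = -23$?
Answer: $-91650$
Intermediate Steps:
$D = \frac{23}{3}$ ($D = \left(- \frac{1}{3}\right) \left(-23\right) = \frac{23}{3} \approx 7.6667$)
$P{\left(S \right)} = 3 S$
$\left(682 + P{\left(D \right)}\right) \left(-130\right) = \left(682 + 3 \cdot \frac{23}{3}\right) \left(-130\right) = \left(682 + 23\right) \left(-130\right) = 705 \left(-130\right) = -91650$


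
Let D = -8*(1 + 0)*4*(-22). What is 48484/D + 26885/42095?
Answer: 102993051/1481744 ≈ 69.508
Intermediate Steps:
D = 704 (D = -8*4*(-22) = -32*(-22) = 704)
48484/D + 26885/42095 = 48484/704 + 26885/42095 = 48484*(1/704) + 26885*(1/42095) = 12121/176 + 5377/8419 = 102993051/1481744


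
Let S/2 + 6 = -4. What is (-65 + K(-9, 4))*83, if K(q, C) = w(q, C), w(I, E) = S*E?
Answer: -12035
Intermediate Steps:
S = -20 (S = -12 + 2*(-4) = -12 - 8 = -20)
w(I, E) = -20*E
K(q, C) = -20*C
(-65 + K(-9, 4))*83 = (-65 - 20*4)*83 = (-65 - 80)*83 = -145*83 = -12035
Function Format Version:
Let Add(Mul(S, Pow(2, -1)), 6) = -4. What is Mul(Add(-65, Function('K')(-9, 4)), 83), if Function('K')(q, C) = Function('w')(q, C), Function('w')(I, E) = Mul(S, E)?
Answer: -12035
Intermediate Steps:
S = -20 (S = Add(-12, Mul(2, -4)) = Add(-12, -8) = -20)
Function('w')(I, E) = Mul(-20, E)
Function('K')(q, C) = Mul(-20, C)
Mul(Add(-65, Function('K')(-9, 4)), 83) = Mul(Add(-65, Mul(-20, 4)), 83) = Mul(Add(-65, -80), 83) = Mul(-145, 83) = -12035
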